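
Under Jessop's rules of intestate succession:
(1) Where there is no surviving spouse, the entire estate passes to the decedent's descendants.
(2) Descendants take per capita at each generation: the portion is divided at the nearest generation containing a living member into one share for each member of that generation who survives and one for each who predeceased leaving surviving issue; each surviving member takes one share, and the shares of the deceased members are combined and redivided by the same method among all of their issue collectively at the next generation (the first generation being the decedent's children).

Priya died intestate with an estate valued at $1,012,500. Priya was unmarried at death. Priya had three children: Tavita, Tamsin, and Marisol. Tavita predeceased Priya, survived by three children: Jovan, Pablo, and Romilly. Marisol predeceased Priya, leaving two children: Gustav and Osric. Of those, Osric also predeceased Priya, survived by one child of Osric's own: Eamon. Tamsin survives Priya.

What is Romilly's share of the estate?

Romilly receives $135,000.

The entire $1,012,500 passes to the descendants.
That amount ($1,012,500) is divided at the children's generation into 3 shares of $337,500. Tamsin takes $337,500. The 2 shares of the deceased (Tavita and Marisol) are combined into a pool of $675,000.
That pool ($675,000) is divided at the grandchildren's generation into 5 shares of $135,000. Jovan, Pablo, Romilly, and Gustav each take $135,000. The remaining share for the deceased Osric ($135,000) is carried to the next generation.
That pool ($135,000) passes entirely to Eamon, the sole taker at the great-grandchildren's generation.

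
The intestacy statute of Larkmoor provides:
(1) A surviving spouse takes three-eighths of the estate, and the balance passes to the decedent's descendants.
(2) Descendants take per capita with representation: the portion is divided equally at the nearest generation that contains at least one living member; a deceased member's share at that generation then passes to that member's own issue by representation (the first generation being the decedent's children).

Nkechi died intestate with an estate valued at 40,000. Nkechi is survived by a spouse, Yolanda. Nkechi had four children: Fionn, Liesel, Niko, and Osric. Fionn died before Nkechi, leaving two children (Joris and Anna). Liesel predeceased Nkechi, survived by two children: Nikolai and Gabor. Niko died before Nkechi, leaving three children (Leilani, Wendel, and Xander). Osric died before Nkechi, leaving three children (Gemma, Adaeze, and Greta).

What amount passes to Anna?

Yolanda takes three-eighths of 40,000 = 15,000. The remaining 25,000 passes to the descendants.
No child survives, so the initial division is made at the grandchildren's generation.
The descendants' portion (25,000) is divided into 10 shares of 2,500: Joris, Anna, Nikolai, Gabor, Leilani, Wendel, Xander, Gemma, Adaeze, and Greta each take 2,500.

Anna receives 2,500.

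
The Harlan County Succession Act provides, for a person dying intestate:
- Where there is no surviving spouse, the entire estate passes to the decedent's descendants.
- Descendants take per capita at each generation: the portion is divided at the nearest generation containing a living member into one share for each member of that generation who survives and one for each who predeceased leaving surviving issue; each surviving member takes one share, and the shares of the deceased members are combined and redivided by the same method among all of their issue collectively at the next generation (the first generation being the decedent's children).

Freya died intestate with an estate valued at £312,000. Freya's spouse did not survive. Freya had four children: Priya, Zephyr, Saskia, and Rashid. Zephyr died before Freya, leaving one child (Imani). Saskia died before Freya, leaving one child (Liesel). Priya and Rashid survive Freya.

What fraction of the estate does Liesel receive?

Liesel receives 1/4 of the estate.

The entire £312,000 passes to the descendants.
That amount (£312,000) is divided at the children's generation into 4 shares of £78,000. Priya and Rashid each take £78,000. The 2 shares of the deceased (Zephyr and Saskia) are combined into a pool of £156,000.
That pool (£156,000) is divided at the grandchildren's generation equally among Imani and Liesel: £78,000 each.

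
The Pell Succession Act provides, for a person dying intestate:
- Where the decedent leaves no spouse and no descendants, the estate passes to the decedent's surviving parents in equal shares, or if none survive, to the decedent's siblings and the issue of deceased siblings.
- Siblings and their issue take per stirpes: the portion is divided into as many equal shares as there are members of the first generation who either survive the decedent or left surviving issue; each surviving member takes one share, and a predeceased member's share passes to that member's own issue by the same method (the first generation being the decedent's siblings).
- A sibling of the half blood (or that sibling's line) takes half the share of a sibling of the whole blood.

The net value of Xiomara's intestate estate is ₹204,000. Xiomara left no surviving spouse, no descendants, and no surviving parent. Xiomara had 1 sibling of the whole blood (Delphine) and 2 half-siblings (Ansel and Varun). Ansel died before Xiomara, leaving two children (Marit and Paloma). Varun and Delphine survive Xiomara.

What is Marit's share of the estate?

Marit receives ₹25,500.

The entire ₹204,000 passes to the siblings and their issue.
Counting each half-blood sibling's line as half a unit, there are 2 units in ₹204,000, so one unit is ₹102,000. Whole-blood lines (Delphine) take ₹102,000 each; half-blood lines (Ansel and Varun) take ₹51,000 each.
Ansel's share (₹51,000) is divided into 2 shares of ₹25,500: Marit and Paloma each take ₹25,500.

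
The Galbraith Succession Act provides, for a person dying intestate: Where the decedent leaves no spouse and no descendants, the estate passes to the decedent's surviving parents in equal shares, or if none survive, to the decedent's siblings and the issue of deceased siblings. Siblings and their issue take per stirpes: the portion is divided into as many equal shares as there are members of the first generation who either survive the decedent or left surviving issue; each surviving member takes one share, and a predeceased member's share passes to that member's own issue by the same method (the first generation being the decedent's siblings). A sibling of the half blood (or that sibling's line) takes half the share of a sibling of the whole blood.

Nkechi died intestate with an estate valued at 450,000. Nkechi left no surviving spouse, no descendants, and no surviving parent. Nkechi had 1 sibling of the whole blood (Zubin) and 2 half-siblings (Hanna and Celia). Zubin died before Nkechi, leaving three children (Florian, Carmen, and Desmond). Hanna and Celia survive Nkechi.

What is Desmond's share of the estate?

The entire 450,000 passes to the siblings and their issue.
Counting each half-blood sibling's line as half a unit, there are 2 units in 450,000, so one unit is 225,000. Whole-blood lines (Zubin) take 225,000 each; half-blood lines (Hanna and Celia) take 112,500 each.
Zubin's share (225,000) is divided into 3 shares of 75,000: Florian, Carmen, and Desmond each take 75,000.

Desmond receives 75,000.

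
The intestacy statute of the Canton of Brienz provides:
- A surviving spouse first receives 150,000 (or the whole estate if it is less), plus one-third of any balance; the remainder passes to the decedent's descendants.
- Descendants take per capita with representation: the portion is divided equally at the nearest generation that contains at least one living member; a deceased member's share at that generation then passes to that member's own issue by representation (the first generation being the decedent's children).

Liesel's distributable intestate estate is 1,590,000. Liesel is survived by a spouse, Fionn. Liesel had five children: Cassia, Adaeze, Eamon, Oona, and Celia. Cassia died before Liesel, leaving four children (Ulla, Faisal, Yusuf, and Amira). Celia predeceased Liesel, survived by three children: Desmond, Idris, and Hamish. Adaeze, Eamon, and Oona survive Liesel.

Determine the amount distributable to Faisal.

Faisal receives 48,000.

Fionn first takes 150,000, leaving a balance of 1,440,000. Fionn then takes one-third of the balance (480,000), for a total of 630,000. The remaining 960,000 passes to the descendants.
The descendants' portion (960,000) is divided into 5 shares of 192,000: Adaeze, Eamon, and Oona each take 192,000; Cassia's 192,000 share passes to Cassia's issue; Celia's 192,000 share passes to Celia's issue.
Cassia's share (192,000) is divided into 4 shares of 48,000: Ulla, Faisal, Yusuf, and Amira each take 48,000.
Celia's share (192,000) is divided into 3 shares of 64,000: Desmond, Idris, and Hamish each take 64,000.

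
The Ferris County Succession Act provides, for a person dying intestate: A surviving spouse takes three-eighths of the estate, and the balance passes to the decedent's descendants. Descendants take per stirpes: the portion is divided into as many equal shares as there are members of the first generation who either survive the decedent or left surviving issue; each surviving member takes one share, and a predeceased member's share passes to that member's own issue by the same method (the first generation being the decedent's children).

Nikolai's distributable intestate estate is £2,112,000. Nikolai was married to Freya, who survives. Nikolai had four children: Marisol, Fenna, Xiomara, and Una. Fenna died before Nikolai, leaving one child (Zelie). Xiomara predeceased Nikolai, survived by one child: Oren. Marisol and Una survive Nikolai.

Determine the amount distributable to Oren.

Freya takes three-eighths of £2,112,000 = £792,000. The remaining £1,320,000 passes to the descendants.
The descendants' portion (£1,320,000) is divided into 4 shares of £330,000: Marisol and Una each take £330,000; Fenna's £330,000 share passes to Fenna's issue; Xiomara's £330,000 share passes to Xiomara's issue.
Fenna's share (£330,000) passes entirely to Zelie.
Xiomara's share (£330,000) passes entirely to Oren.

Oren receives £330,000.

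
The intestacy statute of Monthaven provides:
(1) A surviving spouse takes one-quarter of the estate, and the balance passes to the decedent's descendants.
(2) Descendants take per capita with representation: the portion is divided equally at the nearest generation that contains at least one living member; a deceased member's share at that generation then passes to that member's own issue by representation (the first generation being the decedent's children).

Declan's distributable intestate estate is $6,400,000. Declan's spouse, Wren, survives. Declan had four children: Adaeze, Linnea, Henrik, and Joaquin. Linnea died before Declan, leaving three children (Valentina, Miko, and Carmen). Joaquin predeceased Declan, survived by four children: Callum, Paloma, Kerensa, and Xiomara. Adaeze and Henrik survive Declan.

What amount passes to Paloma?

Wren takes one-quarter of $6,400,000 = $1,600,000. The remaining $4,800,000 passes to the descendants.
The descendants' portion ($4,800,000) is divided into 4 shares of $1,200,000: Adaeze and Henrik each take $1,200,000; Linnea's $1,200,000 share passes to Linnea's issue; Joaquin's $1,200,000 share passes to Joaquin's issue.
Linnea's share ($1,200,000) is divided into 3 shares of $400,000: Valentina, Miko, and Carmen each take $400,000.
Joaquin's share ($1,200,000) is divided into 4 shares of $300,000: Callum, Paloma, Kerensa, and Xiomara each take $300,000.

Paloma receives $300,000.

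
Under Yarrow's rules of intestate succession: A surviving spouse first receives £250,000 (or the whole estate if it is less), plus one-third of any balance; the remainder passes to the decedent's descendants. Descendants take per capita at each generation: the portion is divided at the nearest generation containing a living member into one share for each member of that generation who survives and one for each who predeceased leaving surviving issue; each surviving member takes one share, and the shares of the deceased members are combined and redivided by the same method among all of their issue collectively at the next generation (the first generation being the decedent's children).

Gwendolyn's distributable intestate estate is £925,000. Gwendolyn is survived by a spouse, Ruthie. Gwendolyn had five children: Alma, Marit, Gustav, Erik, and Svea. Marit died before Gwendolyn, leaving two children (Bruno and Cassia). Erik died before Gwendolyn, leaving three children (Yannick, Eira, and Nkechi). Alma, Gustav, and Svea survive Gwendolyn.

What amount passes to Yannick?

Yannick receives £36,000.

Ruthie first takes £250,000, leaving a balance of £675,000. Ruthie then takes one-third of the balance (£225,000), for a total of £475,000. The remaining £450,000 passes to the descendants.
The descendants' portion (£450,000) is divided at the children's generation into 5 shares of £90,000. Alma, Gustav, and Svea each take £90,000. The 2 shares of the deceased (Marit and Erik) are combined into a pool of £180,000.
That pool (£180,000) is divided at the grandchildren's generation equally among Bruno, Cassia, Yannick, Eira, and Nkechi: £36,000 each.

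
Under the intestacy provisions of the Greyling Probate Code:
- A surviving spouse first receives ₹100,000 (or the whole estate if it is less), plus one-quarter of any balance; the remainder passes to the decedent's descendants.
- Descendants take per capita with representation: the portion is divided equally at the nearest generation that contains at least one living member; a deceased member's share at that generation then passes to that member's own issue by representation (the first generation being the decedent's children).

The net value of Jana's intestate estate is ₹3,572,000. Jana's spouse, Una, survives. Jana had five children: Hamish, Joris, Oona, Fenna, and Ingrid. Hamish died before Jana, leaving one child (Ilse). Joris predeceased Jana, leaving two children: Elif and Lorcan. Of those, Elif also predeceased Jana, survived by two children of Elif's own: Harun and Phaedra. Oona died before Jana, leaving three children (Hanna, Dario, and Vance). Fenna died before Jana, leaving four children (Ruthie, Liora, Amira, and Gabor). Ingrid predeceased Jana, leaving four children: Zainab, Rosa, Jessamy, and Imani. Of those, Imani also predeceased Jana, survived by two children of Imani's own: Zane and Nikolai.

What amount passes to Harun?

Una first takes ₹100,000, leaving a balance of ₹3,472,000. Una then takes one-quarter of the balance (₹868,000), for a total of ₹968,000. The remaining ₹2,604,000 passes to the descendants.
No child survives, so the initial division is made at the grandchildren's generation.
The descendants' portion (₹2,604,000) is divided into 14 shares of ₹186,000: Ilse, Lorcan, Hanna, Dario, Vance, Ruthie, Liora, Amira, Gabor, Zainab, Rosa, and Jessamy each take ₹186,000; Elif's ₹186,000 share passes to Elif's issue; Imani's ₹186,000 share passes to Imani's issue.
Elif's share (₹186,000) is divided into 2 shares of ₹93,000: Harun and Phaedra each take ₹93,000.
Imani's share (₹186,000) is divided into 2 shares of ₹93,000: Zane and Nikolai each take ₹93,000.

Harun receives ₹93,000.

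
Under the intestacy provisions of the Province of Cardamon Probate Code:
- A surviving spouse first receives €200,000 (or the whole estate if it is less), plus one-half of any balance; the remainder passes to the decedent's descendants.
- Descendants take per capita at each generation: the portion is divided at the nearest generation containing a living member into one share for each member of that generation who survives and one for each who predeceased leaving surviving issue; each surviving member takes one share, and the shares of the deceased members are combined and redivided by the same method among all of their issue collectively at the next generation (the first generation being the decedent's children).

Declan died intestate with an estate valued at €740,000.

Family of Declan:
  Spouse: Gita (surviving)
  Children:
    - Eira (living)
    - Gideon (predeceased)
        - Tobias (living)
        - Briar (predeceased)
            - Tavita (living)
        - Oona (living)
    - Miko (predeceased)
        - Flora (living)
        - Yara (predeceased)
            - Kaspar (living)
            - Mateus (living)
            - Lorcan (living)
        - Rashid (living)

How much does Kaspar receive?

Kaspar receives €15,000.

Gita first takes €200,000, leaving a balance of €540,000. Gita then takes one-half of the balance (€270,000), for a total of €470,000. The remaining €270,000 passes to the descendants.
The descendants' portion (€270,000) is divided at the children's generation into 3 shares of €90,000. Eira takes €90,000. The 2 shares of the deceased (Gideon and Miko) are combined into a pool of €180,000.
That pool (€180,000) is divided at the grandchildren's generation into 6 shares of €30,000. Tobias, Oona, Flora, and Rashid each take €30,000. The 2 shares of the deceased (Briar and Yara) are combined into a pool of €60,000.
That pool (€60,000) is divided at the great-grandchildren's generation equally among Tavita, Kaspar, Mateus, and Lorcan: €15,000 each.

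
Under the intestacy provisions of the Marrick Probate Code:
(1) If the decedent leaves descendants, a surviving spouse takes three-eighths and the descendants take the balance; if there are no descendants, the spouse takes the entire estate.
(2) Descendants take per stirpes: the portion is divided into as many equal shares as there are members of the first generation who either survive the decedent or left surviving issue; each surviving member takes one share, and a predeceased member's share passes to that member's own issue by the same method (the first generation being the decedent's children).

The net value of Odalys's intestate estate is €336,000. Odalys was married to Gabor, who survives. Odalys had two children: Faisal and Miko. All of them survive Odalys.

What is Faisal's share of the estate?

Gabor takes three-eighths of €336,000 = €126,000. The remaining €210,000 passes to the descendants.
The descendants' portion (€210,000) is divided into 2 shares of €105,000: Faisal and Miko each take €105,000.

Faisal receives €105,000.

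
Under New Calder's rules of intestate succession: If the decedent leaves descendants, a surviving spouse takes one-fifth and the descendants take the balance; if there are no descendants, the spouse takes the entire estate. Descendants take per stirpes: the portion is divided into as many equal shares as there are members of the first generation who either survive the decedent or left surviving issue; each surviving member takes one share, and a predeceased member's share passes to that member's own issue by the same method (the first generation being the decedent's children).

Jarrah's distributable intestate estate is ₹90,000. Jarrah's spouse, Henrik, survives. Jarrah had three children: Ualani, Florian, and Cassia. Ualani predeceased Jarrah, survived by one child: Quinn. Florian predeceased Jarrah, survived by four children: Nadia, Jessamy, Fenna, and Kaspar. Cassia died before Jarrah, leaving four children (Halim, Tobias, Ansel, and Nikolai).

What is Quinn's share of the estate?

Henrik takes one-fifth of ₹90,000 = ₹18,000. The remaining ₹72,000 passes to the descendants.
The descendants' portion (₹72,000) is divided into 3 shares of ₹24,000: Ualani's ₹24,000 share passes to Ualani's issue; Florian's ₹24,000 share passes to Florian's issue; Cassia's ₹24,000 share passes to Cassia's issue.
Ualani's share (₹24,000) passes entirely to Quinn.
Florian's share (₹24,000) is divided into 4 shares of ₹6,000: Nadia, Jessamy, Fenna, and Kaspar each take ₹6,000.
Cassia's share (₹24,000) is divided into 4 shares of ₹6,000: Halim, Tobias, Ansel, and Nikolai each take ₹6,000.

Quinn receives ₹24,000.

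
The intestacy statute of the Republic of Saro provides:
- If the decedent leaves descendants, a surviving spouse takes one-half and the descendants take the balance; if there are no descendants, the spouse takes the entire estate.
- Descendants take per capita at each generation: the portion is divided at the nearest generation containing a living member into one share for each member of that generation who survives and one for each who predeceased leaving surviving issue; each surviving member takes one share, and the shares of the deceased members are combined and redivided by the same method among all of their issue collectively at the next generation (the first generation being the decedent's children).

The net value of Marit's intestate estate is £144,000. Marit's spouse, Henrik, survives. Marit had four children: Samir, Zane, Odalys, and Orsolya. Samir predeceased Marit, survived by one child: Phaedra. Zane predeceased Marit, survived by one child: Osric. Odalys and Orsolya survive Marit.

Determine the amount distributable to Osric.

Henrik takes one-half of £144,000 = £72,000. The remaining £72,000 passes to the descendants.
The descendants' portion (£72,000) is divided at the children's generation into 4 shares of £18,000. Odalys and Orsolya each take £18,000. The 2 shares of the deceased (Samir and Zane) are combined into a pool of £36,000.
That pool (£36,000) is divided at the grandchildren's generation equally among Phaedra and Osric: £18,000 each.

Osric receives £18,000.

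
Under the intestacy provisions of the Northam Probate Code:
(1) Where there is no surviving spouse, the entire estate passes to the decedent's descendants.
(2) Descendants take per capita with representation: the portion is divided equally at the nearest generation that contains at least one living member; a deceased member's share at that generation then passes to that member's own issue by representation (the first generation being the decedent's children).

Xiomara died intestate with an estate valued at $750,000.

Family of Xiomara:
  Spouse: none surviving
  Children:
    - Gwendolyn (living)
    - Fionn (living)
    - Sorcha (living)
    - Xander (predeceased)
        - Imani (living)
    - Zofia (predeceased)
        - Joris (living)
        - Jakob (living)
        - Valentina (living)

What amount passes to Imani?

Imani receives $150,000.

The entire $750,000 passes to the descendants.
That amount ($750,000) is divided into 5 shares of $150,000: Gwendolyn, Fionn, and Sorcha each take $150,000; Xander's $150,000 share passes to Xander's issue; Zofia's $150,000 share passes to Zofia's issue.
Xander's share ($150,000) passes entirely to Imani.
Zofia's share ($150,000) is divided into 3 shares of $50,000: Joris, Jakob, and Valentina each take $50,000.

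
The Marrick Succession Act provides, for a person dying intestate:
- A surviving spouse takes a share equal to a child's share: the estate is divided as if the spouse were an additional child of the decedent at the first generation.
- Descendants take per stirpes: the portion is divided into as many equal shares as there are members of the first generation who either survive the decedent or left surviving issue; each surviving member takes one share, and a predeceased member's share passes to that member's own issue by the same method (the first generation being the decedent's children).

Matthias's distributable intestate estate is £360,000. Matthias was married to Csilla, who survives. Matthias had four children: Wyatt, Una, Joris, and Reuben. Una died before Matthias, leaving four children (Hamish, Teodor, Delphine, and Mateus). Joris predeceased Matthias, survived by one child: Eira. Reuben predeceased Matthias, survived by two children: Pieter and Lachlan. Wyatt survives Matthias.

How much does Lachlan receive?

The spouse counts as an additional share at the children's level, so there are 5 primary shares of £72,000. Csilla takes one such share (£72,000).
The children's combined portion (£288,000) is divided into 4 shares of £72,000: Wyatt takes £72,000; Una's £72,000 share passes to Una's issue; Joris's £72,000 share passes to Joris's issue; Reuben's £72,000 share passes to Reuben's issue.
Una's share (£72,000) is divided into 4 shares of £18,000: Hamish, Teodor, Delphine, and Mateus each take £18,000.
Joris's share (£72,000) passes entirely to Eira.
Reuben's share (£72,000) is divided into 2 shares of £36,000: Pieter and Lachlan each take £36,000.

Lachlan receives £36,000.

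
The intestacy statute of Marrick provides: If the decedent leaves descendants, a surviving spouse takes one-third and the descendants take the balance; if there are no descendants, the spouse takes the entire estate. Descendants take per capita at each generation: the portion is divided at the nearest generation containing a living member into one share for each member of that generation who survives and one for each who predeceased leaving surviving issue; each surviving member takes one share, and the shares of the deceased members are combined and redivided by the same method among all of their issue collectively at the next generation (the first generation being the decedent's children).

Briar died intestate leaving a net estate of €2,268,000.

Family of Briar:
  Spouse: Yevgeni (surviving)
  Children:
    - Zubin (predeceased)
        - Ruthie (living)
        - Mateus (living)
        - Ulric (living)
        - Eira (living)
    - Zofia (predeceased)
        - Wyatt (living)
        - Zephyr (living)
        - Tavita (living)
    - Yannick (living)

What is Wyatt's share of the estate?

Wyatt receives €144,000.

Yevgeni takes one-third of €2,268,000 = €756,000. The remaining €1,512,000 passes to the descendants.
The descendants' portion (€1,512,000) is divided at the children's generation into 3 shares of €504,000. Yannick takes €504,000. The 2 shares of the deceased (Zubin and Zofia) are combined into a pool of €1,008,000.
That pool (€1,008,000) is divided at the grandchildren's generation equally among Ruthie, Mateus, Ulric, Eira, Wyatt, Zephyr, and Tavita: €144,000 each.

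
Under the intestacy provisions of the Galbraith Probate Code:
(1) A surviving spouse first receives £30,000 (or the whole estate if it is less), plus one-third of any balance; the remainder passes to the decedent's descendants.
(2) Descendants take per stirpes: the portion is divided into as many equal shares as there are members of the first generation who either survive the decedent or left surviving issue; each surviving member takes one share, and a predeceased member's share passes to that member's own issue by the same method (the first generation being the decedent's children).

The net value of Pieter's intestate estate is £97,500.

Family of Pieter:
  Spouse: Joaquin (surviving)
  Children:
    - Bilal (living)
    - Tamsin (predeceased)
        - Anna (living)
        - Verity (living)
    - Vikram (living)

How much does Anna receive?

Joaquin first takes £30,000, leaving a balance of £67,500. Joaquin then takes one-third of the balance (£22,500), for a total of £52,500. The remaining £45,000 passes to the descendants.
The descendants' portion (£45,000) is divided into 3 shares of £15,000: Bilal and Vikram each take £15,000; Tamsin's £15,000 share passes to Tamsin's issue.
Tamsin's share (£15,000) is divided into 2 shares of £7,500: Anna and Verity each take £7,500.

Anna receives £7,500.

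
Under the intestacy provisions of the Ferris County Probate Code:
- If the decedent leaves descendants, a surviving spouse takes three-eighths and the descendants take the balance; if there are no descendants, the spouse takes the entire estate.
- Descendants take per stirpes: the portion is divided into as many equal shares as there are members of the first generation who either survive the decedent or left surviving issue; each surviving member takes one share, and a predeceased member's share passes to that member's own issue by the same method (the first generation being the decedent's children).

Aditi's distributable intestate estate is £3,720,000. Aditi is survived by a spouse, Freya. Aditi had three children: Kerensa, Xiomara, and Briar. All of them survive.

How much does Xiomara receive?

Freya takes three-eighths of £3,720,000 = £1,395,000. The remaining £2,325,000 passes to the descendants.
The descendants' portion (£2,325,000) is divided into 3 shares of £775,000: Kerensa, Xiomara, and Briar each take £775,000.

Xiomara receives £775,000.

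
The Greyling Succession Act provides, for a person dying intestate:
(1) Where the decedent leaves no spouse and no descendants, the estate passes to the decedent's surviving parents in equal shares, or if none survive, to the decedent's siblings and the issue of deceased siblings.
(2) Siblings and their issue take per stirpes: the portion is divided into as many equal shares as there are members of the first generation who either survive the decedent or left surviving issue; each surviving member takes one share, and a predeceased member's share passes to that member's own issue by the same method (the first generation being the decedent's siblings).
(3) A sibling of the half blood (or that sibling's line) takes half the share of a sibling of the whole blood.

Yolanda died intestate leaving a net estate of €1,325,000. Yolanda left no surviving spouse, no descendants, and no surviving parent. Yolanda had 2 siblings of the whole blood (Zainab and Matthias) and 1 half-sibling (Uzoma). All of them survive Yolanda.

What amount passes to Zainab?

Zainab receives €530,000.

The entire €1,325,000 passes to the siblings and their issue.
Counting each half-blood sibling's line as half a unit, there are 5/2 units in €1,325,000, so one unit is €530,000. Whole-blood lines (Zainab and Matthias) take €530,000 each; half-blood lines (Uzoma) take €265,000 each.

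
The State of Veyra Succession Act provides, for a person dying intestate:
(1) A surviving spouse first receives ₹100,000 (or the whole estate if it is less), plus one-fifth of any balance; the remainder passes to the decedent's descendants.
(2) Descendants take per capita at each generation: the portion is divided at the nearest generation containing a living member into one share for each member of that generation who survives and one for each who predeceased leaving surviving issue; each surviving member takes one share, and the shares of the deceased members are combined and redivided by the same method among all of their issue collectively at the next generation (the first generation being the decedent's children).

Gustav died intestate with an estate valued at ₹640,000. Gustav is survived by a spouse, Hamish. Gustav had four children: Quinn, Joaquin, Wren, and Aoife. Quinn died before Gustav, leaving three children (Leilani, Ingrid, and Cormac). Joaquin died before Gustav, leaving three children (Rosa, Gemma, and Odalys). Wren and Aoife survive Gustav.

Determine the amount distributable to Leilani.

Hamish first takes ₹100,000, leaving a balance of ₹540,000. Hamish then takes one-fifth of the balance (₹108,000), for a total of ₹208,000. The remaining ₹432,000 passes to the descendants.
The descendants' portion (₹432,000) is divided at the children's generation into 4 shares of ₹108,000. Wren and Aoife each take ₹108,000. The 2 shares of the deceased (Quinn and Joaquin) are combined into a pool of ₹216,000.
That pool (₹216,000) is divided at the grandchildren's generation equally among Leilani, Ingrid, Cormac, Rosa, Gemma, and Odalys: ₹36,000 each.

Leilani receives ₹36,000.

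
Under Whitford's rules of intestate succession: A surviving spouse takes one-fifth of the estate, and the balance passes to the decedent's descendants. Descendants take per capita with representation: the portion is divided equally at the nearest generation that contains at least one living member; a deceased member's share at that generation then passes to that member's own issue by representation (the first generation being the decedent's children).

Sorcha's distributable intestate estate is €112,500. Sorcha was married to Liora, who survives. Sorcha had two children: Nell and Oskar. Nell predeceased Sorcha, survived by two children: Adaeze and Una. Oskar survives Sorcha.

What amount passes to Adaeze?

Adaeze receives €22,500.

Liora takes one-fifth of €112,500 = €22,500. The remaining €90,000 passes to the descendants.
The descendants' portion (€90,000) is divided into 2 shares of €45,000: Oskar takes €45,000; Nell's €45,000 share passes to Nell's issue.
Nell's share (€45,000) is divided into 2 shares of €22,500: Adaeze and Una each take €22,500.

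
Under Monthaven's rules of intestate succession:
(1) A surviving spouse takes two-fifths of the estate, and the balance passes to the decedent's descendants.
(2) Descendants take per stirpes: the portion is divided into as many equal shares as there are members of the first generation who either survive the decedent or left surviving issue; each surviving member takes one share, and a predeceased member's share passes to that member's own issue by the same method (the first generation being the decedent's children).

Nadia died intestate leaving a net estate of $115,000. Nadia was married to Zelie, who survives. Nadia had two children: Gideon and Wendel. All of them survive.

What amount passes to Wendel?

Wendel receives $34,500.

Zelie takes two-fifths of $115,000 = $46,000. The remaining $69,000 passes to the descendants.
The descendants' portion ($69,000) is divided into 2 shares of $34,500: Gideon and Wendel each take $34,500.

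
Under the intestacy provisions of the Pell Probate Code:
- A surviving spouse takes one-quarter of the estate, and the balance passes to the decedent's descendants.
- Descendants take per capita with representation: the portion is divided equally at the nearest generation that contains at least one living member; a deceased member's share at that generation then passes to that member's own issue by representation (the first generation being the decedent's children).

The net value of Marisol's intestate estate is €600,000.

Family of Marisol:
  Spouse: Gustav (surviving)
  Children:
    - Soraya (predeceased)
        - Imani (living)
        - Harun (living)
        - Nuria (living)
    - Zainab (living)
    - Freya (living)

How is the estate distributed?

Gustav: €150,000; Imani: €50,000; Harun: €50,000; Nuria: €50,000; Zainab: €150,000; Freya: €150,000

Gustav takes one-quarter of €600,000 = €150,000. The remaining €450,000 passes to the descendants.
The descendants' portion (€450,000) is divided into 3 shares of €150,000: Zainab and Freya each take €150,000; Soraya's €150,000 share passes to Soraya's issue.
Soraya's share (€150,000) is divided into 3 shares of €50,000: Imani, Harun, and Nuria each take €50,000.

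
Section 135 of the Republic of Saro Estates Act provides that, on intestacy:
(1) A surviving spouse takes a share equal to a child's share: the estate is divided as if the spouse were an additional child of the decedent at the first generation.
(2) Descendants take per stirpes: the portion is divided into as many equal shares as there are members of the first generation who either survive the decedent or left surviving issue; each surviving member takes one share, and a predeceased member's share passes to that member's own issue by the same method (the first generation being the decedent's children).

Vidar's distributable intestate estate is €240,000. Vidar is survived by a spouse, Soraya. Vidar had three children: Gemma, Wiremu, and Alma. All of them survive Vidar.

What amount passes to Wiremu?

Wiremu receives €60,000.

The spouse counts as an additional share at the children's level, so there are 4 primary shares of €60,000. Soraya takes one such share (€60,000).
The children's combined portion (€180,000) is divided into 3 shares of €60,000: Gemma, Wiremu, and Alma each take €60,000.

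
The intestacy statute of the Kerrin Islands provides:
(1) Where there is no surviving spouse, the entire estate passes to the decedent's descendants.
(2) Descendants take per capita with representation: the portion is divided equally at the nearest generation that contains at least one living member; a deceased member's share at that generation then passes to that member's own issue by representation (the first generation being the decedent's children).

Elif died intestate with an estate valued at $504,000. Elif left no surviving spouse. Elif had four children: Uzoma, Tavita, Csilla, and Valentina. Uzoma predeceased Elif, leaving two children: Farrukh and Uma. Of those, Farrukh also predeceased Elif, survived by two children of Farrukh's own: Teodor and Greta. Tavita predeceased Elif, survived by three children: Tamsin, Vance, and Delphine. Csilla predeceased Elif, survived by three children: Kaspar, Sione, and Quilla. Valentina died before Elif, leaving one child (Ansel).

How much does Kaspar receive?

Kaspar receives $56,000.

The entire $504,000 passes to the descendants.
No child survives, so the initial division is made at the grandchildren's generation.
That amount ($504,000) is divided into 9 shares of $56,000: Uma, Tamsin, Vance, Delphine, Kaspar, Sione, Quilla, and Ansel each take $56,000; Farrukh's $56,000 share passes to Farrukh's issue.
Farrukh's share ($56,000) is divided into 2 shares of $28,000: Teodor and Greta each take $28,000.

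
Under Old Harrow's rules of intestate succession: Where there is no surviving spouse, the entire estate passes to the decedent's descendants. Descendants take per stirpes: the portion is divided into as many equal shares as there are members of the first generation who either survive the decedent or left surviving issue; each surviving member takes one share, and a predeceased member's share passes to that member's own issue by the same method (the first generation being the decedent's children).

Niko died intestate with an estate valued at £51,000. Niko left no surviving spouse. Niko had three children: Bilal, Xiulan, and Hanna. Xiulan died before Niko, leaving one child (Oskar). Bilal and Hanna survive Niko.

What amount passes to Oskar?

Oskar receives £17,000.

The entire £51,000 passes to the descendants.
That amount (£51,000) is divided into 3 shares of £17,000: Bilal and Hanna each take £17,000; Xiulan's £17,000 share passes to Xiulan's issue.
Xiulan's share (£17,000) passes entirely to Oskar.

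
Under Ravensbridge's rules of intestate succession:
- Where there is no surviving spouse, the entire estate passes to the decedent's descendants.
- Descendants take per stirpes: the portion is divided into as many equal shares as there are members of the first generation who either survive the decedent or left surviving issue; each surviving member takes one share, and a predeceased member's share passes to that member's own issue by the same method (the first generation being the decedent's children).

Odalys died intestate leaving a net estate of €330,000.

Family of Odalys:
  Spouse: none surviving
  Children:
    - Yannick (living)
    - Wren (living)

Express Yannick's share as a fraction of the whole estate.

The entire €330,000 passes to the descendants.
That amount (€330,000) is divided into 2 shares of €165,000: Yannick and Wren each take €165,000.

Yannick receives 1/2 of the estate.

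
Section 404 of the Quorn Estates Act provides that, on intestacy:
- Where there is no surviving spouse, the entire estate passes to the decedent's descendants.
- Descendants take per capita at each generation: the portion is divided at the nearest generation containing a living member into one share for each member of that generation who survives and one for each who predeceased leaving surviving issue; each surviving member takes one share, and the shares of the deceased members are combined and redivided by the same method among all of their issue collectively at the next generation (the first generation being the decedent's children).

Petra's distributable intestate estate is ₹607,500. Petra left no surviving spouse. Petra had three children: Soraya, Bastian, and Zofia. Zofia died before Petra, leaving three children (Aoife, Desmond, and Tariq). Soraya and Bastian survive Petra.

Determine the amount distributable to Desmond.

Desmond receives ₹67,500.

The entire ₹607,500 passes to the descendants.
That amount (₹607,500) is divided at the children's generation into 3 shares of ₹202,500. Soraya and Bastian each take ₹202,500. The remaining share for the deceased Zofia (₹202,500) is carried to the next generation.
That pool (₹202,500) is divided at the grandchildren's generation equally among Aoife, Desmond, and Tariq: ₹67,500 each.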